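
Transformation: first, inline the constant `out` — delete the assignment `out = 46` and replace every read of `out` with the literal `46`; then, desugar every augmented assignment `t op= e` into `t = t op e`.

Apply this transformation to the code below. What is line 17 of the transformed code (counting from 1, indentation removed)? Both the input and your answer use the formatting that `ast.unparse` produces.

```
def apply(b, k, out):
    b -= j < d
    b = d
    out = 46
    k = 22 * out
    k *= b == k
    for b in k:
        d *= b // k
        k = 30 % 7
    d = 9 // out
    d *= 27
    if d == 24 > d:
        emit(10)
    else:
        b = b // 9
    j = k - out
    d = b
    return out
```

Transformed code:
def apply(b, k, out):
    b = b - (j < d)
    b = d
    k = 22 * 46
    k = k * (b == k)
    for b in k:
        d = d * (b // k)
        k = 30 % 7
    d = 9 // 46
    d = d * 27
    if d == 24 > d:
        emit(10)
    else:
        b = b // 9
    j = k - 46
    d = b
    return 46

return 46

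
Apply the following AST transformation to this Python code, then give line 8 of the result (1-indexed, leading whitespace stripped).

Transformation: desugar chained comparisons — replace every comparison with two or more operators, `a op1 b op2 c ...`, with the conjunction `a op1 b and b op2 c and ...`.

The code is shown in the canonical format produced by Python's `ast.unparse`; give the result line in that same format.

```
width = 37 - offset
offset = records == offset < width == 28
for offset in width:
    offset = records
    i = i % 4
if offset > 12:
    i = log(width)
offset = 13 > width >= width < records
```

Transformed code:
width = 37 - offset
offset = records == offset and offset < width and (width == 28)
for offset in width:
    offset = records
    i = i % 4
if offset > 12:
    i = log(width)
offset = 13 > width and width >= width and (width < records)

offset = 13 > width and width >= width and (width < records)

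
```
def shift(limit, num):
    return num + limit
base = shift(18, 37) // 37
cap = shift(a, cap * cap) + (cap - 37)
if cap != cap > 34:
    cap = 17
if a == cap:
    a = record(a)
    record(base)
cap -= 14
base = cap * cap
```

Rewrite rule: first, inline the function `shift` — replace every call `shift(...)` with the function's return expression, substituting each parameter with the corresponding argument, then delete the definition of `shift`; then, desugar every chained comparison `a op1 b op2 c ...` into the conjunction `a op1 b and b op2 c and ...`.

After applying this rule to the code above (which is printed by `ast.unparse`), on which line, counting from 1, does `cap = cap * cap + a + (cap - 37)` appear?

2

Transformed code:
base = (37 + 18) // 37
cap = cap * cap + a + (cap - 37)
if cap != cap and cap > 34:
    cap = 17
if a == cap:
    a = record(a)
    record(base)
cap -= 14
base = cap * cap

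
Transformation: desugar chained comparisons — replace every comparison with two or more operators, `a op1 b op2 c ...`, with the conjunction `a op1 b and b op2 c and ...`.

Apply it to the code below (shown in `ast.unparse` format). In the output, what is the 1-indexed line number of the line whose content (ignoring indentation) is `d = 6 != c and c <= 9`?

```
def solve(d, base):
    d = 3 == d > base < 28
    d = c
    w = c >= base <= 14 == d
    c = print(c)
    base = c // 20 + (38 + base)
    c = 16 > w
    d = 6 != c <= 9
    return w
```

8

Transformed code:
def solve(d, base):
    d = 3 == d and d > base and (base < 28)
    d = c
    w = c >= base and base <= 14 and (14 == d)
    c = print(c)
    base = c // 20 + (38 + base)
    c = 16 > w
    d = 6 != c and c <= 9
    return w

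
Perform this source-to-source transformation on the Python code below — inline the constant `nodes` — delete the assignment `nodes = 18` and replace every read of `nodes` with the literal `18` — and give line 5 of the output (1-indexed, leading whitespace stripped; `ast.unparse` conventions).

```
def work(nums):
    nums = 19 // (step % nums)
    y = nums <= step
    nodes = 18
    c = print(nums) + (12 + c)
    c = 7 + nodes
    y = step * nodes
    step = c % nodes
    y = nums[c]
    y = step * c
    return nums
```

c = 7 + 18

Transformed code:
def work(nums):
    nums = 19 // (step % nums)
    y = nums <= step
    c = print(nums) + (12 + c)
    c = 7 + 18
    y = step * 18
    step = c % 18
    y = nums[c]
    y = step * c
    return nums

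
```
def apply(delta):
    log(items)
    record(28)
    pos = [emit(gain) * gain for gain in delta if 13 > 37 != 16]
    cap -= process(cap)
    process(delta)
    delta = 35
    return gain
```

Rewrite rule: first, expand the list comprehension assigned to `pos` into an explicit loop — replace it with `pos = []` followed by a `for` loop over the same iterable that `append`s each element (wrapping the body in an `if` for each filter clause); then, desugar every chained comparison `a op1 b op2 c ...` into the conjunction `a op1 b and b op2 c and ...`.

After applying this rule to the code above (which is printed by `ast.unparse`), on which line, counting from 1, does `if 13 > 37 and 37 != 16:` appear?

6

Transformed code:
def apply(delta):
    log(items)
    record(28)
    pos = []
    for gain in delta:
        if 13 > 37 and 37 != 16:
            pos.append(emit(gain) * gain)
    cap -= process(cap)
    process(delta)
    delta = 35
    return gain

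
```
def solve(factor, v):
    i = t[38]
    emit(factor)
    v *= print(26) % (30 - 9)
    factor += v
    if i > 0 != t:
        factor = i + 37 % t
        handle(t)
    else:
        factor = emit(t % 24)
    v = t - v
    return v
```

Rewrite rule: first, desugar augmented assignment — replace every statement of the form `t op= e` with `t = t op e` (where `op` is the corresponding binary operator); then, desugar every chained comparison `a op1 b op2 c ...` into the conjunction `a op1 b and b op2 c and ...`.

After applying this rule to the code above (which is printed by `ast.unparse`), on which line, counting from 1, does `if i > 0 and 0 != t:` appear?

6

Transformed code:
def solve(factor, v):
    i = t[38]
    emit(factor)
    v = v * (print(26) % (30 - 9))
    factor = factor + v
    if i > 0 and 0 != t:
        factor = i + 37 % t
        handle(t)
    else:
        factor = emit(t % 24)
    v = t - v
    return v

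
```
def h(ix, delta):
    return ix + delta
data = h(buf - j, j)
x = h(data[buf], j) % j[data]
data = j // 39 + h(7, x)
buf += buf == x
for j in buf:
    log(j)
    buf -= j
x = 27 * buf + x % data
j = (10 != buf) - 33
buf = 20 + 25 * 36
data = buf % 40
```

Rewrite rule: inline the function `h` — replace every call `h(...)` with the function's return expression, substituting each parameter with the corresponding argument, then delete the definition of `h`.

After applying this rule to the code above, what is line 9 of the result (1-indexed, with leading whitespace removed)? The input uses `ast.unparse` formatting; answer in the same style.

Transformed code:
data = buf - j + j
x = (data[buf] + j) % j[data]
data = j // 39 + (7 + x)
buf += buf == x
for j in buf:
    log(j)
    buf -= j
x = 27 * buf + x % data
j = (10 != buf) - 33
buf = 20 + 25 * 36
data = buf % 40

j = (10 != buf) - 33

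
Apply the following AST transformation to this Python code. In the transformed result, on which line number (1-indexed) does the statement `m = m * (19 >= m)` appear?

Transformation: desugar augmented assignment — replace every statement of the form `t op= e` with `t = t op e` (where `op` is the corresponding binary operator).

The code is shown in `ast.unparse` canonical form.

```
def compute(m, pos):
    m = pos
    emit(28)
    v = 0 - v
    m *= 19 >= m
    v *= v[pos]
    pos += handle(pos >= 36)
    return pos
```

Transformed code:
def compute(m, pos):
    m = pos
    emit(28)
    v = 0 - v
    m = m * (19 >= m)
    v = v * v[pos]
    pos = pos + handle(pos >= 36)
    return pos

5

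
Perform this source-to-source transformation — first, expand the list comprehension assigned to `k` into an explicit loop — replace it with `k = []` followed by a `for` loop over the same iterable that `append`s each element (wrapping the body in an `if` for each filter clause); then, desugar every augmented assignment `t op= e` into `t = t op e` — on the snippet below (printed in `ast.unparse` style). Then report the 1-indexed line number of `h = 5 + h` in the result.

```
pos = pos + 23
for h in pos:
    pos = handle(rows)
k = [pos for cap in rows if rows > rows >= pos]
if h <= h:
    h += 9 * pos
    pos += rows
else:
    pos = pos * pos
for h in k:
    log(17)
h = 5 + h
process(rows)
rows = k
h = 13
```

Transformed code:
pos = pos + 23
for h in pos:
    pos = handle(rows)
k = []
for cap in rows:
    if rows > rows >= pos:
        k.append(pos)
if h <= h:
    h = h + 9 * pos
    pos = pos + rows
else:
    pos = pos * pos
for h in k:
    log(17)
h = 5 + h
process(rows)
rows = k
h = 13

15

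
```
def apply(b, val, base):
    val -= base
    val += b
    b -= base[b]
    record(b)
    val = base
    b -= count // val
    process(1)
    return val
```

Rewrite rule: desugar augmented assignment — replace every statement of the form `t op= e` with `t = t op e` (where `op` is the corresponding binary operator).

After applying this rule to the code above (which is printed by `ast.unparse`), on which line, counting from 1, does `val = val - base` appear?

2

Transformed code:
def apply(b, val, base):
    val = val - base
    val = val + b
    b = b - base[b]
    record(b)
    val = base
    b = b - count // val
    process(1)
    return val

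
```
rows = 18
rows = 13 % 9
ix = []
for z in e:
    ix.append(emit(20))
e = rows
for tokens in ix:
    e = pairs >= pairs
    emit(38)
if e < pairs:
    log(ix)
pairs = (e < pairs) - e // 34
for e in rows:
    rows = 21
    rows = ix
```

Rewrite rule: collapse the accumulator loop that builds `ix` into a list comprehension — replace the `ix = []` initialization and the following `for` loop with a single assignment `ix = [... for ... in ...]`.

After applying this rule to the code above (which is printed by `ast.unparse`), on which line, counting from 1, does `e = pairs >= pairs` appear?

6

Transformed code:
rows = 18
rows = 13 % 9
ix = [emit(20) for z in e]
e = rows
for tokens in ix:
    e = pairs >= pairs
    emit(38)
if e < pairs:
    log(ix)
pairs = (e < pairs) - e // 34
for e in rows:
    rows = 21
    rows = ix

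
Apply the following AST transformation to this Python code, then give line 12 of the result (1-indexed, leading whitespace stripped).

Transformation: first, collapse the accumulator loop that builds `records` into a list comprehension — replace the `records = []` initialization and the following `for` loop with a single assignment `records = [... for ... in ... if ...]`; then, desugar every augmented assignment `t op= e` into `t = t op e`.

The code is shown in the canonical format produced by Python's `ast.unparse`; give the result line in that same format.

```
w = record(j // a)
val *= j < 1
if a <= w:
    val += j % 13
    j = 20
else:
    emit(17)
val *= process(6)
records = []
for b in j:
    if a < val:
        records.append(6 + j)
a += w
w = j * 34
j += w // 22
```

j = j + w // 22

Transformed code:
w = record(j // a)
val = val * (j < 1)
if a <= w:
    val = val + j % 13
    j = 20
else:
    emit(17)
val = val * process(6)
records = [6 + j for b in j if a < val]
a = a + w
w = j * 34
j = j + w // 22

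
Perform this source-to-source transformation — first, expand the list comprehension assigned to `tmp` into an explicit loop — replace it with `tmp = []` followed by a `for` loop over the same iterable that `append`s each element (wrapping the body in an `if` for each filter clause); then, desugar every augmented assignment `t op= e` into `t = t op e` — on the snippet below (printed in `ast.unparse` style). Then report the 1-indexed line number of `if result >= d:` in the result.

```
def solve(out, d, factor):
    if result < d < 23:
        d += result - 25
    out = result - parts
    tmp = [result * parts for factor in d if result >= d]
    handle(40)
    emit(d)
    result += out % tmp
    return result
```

Transformed code:
def solve(out, d, factor):
    if result < d < 23:
        d = d + (result - 25)
    out = result - parts
    tmp = []
    for factor in d:
        if result >= d:
            tmp.append(result * parts)
    handle(40)
    emit(d)
    result = result + out % tmp
    return result

7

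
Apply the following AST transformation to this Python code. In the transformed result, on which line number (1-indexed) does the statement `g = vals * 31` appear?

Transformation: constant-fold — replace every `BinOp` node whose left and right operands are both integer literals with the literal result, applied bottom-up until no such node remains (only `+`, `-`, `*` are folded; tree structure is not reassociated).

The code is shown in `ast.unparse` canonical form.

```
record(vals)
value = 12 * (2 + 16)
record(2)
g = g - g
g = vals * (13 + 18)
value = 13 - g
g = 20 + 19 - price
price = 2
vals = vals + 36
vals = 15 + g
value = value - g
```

5

Transformed code:
record(vals)
value = 216
record(2)
g = g - g
g = vals * 31
value = 13 - g
g = 39 - price
price = 2
vals = vals + 36
vals = 15 + g
value = value - g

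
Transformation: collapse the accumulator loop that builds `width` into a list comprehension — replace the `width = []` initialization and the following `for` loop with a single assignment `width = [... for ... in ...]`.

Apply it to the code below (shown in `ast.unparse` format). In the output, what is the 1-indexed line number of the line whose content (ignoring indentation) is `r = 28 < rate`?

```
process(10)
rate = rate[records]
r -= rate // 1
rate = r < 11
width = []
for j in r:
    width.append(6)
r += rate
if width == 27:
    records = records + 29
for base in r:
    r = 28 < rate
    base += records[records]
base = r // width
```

Transformed code:
process(10)
rate = rate[records]
r -= rate // 1
rate = r < 11
width = [6 for j in r]
r += rate
if width == 27:
    records = records + 29
for base in r:
    r = 28 < rate
    base += records[records]
base = r // width

10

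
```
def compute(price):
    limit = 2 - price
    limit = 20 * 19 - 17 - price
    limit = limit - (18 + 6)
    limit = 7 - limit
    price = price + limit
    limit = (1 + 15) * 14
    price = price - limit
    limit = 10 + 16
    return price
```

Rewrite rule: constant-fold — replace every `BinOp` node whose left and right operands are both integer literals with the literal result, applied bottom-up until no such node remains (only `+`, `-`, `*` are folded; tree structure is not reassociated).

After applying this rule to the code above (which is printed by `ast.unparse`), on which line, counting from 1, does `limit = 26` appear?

9

Transformed code:
def compute(price):
    limit = 2 - price
    limit = 363 - price
    limit = limit - 24
    limit = 7 - limit
    price = price + limit
    limit = 224
    price = price - limit
    limit = 26
    return price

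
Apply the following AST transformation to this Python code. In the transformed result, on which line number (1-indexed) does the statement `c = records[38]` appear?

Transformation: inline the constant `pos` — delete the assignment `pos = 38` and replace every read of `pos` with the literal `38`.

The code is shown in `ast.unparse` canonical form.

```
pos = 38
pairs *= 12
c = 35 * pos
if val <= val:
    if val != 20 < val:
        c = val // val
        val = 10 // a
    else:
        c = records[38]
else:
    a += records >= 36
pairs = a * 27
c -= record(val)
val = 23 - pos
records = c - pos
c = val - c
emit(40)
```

8

Transformed code:
pairs *= 12
c = 35 * 38
if val <= val:
    if val != 20 < val:
        c = val // val
        val = 10 // a
    else:
        c = records[38]
else:
    a += records >= 36
pairs = a * 27
c -= record(val)
val = 23 - 38
records = c - 38
c = val - c
emit(40)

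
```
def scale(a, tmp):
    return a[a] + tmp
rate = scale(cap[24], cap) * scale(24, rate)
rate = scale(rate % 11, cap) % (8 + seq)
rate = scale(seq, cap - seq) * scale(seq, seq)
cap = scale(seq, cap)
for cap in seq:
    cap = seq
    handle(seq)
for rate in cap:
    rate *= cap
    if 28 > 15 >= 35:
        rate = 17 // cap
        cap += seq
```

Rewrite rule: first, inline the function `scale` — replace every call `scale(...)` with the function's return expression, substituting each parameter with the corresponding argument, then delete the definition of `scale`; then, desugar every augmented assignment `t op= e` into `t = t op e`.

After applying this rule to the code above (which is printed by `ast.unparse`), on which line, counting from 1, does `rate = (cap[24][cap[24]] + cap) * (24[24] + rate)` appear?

1

Transformed code:
rate = (cap[24][cap[24]] + cap) * (24[24] + rate)
rate = ((rate % 11)[rate % 11] + cap) % (8 + seq)
rate = (seq[seq] + (cap - seq)) * (seq[seq] + seq)
cap = seq[seq] + cap
for cap in seq:
    cap = seq
    handle(seq)
for rate in cap:
    rate = rate * cap
    if 28 > 15 >= 35:
        rate = 17 // cap
        cap = cap + seq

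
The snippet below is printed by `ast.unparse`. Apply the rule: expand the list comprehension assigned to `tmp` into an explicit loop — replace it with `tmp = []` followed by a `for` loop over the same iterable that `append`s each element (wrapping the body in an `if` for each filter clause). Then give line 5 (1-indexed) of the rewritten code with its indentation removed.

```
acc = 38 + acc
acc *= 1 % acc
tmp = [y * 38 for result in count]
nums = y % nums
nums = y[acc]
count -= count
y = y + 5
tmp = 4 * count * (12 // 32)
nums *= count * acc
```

tmp.append(y * 38)

Transformed code:
acc = 38 + acc
acc *= 1 % acc
tmp = []
for result in count:
    tmp.append(y * 38)
nums = y % nums
nums = y[acc]
count -= count
y = y + 5
tmp = 4 * count * (12 // 32)
nums *= count * acc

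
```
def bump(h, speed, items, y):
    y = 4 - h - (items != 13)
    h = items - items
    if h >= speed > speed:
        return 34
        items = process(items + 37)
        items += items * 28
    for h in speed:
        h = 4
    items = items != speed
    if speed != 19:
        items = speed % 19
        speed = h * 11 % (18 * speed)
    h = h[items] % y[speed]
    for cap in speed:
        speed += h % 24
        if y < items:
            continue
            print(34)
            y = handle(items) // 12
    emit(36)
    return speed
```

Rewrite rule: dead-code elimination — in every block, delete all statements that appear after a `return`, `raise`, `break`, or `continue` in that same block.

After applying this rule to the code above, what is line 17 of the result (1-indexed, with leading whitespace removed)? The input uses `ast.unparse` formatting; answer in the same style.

Transformed code:
def bump(h, speed, items, y):
    y = 4 - h - (items != 13)
    h = items - items
    if h >= speed > speed:
        return 34
    for h in speed:
        h = 4
    items = items != speed
    if speed != 19:
        items = speed % 19
        speed = h * 11 % (18 * speed)
    h = h[items] % y[speed]
    for cap in speed:
        speed += h % 24
        if y < items:
            continue
    emit(36)
    return speed

emit(36)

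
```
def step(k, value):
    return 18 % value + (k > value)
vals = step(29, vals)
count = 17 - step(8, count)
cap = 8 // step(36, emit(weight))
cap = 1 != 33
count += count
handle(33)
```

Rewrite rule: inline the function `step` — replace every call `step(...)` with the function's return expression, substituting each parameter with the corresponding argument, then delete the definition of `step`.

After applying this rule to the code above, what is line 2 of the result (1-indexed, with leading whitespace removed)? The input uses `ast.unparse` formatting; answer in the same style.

count = 17 - (18 % count + (8 > count))

Transformed code:
vals = 18 % vals + (29 > vals)
count = 17 - (18 % count + (8 > count))
cap = 8 // (18 % emit(weight) + (36 > emit(weight)))
cap = 1 != 33
count += count
handle(33)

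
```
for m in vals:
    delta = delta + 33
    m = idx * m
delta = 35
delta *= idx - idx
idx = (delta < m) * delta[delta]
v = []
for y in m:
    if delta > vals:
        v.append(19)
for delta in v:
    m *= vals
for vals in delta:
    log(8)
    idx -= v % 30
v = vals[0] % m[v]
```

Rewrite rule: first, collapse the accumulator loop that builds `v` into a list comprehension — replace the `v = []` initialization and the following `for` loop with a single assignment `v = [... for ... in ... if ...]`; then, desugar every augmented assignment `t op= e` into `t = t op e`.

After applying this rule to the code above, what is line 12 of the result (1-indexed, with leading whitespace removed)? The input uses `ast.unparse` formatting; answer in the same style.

Transformed code:
for m in vals:
    delta = delta + 33
    m = idx * m
delta = 35
delta = delta * (idx - idx)
idx = (delta < m) * delta[delta]
v = [19 for y in m if delta > vals]
for delta in v:
    m = m * vals
for vals in delta:
    log(8)
    idx = idx - v % 30
v = vals[0] % m[v]

idx = idx - v % 30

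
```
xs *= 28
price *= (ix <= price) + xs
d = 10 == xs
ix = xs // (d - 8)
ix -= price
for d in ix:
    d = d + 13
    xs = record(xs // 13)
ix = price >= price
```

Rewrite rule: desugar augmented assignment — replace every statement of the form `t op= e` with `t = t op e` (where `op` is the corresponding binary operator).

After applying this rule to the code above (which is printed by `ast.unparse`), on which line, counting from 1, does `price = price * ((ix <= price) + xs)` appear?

2

Transformed code:
xs = xs * 28
price = price * ((ix <= price) + xs)
d = 10 == xs
ix = xs // (d - 8)
ix = ix - price
for d in ix:
    d = d + 13
    xs = record(xs // 13)
ix = price >= price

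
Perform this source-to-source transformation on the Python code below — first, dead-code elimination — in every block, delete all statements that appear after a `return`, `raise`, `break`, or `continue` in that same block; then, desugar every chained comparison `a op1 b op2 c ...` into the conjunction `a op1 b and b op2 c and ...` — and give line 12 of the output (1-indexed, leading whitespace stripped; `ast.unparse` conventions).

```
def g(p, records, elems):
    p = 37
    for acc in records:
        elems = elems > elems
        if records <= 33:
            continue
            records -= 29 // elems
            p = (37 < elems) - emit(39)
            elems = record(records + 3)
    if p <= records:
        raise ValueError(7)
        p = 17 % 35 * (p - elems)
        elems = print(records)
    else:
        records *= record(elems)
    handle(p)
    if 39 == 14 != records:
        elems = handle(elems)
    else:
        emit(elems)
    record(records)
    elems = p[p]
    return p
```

if 39 == 14 and 14 != records:

Transformed code:
def g(p, records, elems):
    p = 37
    for acc in records:
        elems = elems > elems
        if records <= 33:
            continue
    if p <= records:
        raise ValueError(7)
    else:
        records *= record(elems)
    handle(p)
    if 39 == 14 and 14 != records:
        elems = handle(elems)
    else:
        emit(elems)
    record(records)
    elems = p[p]
    return p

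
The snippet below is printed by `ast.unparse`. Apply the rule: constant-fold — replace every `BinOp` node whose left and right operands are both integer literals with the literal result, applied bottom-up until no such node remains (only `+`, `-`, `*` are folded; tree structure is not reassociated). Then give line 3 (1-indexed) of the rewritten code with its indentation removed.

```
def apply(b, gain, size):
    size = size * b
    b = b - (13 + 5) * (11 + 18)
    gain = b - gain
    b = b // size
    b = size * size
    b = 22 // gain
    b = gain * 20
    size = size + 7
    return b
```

b = b - 522

Transformed code:
def apply(b, gain, size):
    size = size * b
    b = b - 522
    gain = b - gain
    b = b // size
    b = size * size
    b = 22 // gain
    b = gain * 20
    size = size + 7
    return b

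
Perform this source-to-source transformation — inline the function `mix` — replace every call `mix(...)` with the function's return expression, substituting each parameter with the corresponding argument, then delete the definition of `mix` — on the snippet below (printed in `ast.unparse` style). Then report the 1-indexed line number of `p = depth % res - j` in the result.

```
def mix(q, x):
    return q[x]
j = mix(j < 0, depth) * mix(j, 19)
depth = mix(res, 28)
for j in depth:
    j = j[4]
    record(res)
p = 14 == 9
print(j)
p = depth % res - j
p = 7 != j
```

Transformed code:
j = (j < 0)[depth] * j[19]
depth = res[28]
for j in depth:
    j = j[4]
    record(res)
p = 14 == 9
print(j)
p = depth % res - j
p = 7 != j

8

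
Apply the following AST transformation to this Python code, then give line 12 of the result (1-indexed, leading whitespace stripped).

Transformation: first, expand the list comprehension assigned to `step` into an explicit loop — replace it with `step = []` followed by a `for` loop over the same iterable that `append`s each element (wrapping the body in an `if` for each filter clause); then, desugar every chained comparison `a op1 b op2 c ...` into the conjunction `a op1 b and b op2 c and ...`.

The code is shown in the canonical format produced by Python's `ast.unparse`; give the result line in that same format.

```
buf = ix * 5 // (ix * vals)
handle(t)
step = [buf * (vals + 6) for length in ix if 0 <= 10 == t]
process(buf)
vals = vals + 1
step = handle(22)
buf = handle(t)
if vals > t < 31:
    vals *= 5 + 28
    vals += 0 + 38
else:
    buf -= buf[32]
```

Transformed code:
buf = ix * 5 // (ix * vals)
handle(t)
step = []
for length in ix:
    if 0 <= 10 and 10 == t:
        step.append(buf * (vals + 6))
process(buf)
vals = vals + 1
step = handle(22)
buf = handle(t)
if vals > t and t < 31:
    vals *= 5 + 28
    vals += 0 + 38
else:
    buf -= buf[32]

vals *= 5 + 28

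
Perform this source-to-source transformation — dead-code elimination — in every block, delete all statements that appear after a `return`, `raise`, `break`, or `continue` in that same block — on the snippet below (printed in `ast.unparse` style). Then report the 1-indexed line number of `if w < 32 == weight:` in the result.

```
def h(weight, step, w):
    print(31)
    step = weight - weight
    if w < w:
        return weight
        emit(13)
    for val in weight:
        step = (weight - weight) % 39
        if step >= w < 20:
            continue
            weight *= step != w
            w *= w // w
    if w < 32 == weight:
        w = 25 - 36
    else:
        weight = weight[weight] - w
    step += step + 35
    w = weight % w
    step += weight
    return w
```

Transformed code:
def h(weight, step, w):
    print(31)
    step = weight - weight
    if w < w:
        return weight
    for val in weight:
        step = (weight - weight) % 39
        if step >= w < 20:
            continue
    if w < 32 == weight:
        w = 25 - 36
    else:
        weight = weight[weight] - w
    step += step + 35
    w = weight % w
    step += weight
    return w

10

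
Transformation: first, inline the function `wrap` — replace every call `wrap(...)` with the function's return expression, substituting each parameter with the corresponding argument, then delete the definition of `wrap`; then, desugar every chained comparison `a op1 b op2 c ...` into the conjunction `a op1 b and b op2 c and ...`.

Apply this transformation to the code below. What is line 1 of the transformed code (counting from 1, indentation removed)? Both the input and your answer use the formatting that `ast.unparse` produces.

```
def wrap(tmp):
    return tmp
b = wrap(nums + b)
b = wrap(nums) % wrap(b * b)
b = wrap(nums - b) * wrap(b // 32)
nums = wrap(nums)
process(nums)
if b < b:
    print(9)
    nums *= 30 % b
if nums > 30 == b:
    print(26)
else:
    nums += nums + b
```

Transformed code:
b = nums + b
b = nums % (b * b)
b = (nums - b) * (b // 32)
nums = nums
process(nums)
if b < b:
    print(9)
    nums *= 30 % b
if nums > 30 and 30 == b:
    print(26)
else:
    nums += nums + b

b = nums + b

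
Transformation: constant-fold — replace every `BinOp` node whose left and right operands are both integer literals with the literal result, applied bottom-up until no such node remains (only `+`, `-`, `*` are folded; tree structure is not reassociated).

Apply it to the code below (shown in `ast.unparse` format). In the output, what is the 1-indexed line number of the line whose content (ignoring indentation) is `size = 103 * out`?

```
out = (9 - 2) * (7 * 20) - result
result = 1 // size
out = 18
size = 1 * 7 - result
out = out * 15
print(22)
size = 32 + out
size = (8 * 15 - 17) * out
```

Transformed code:
out = 980 - result
result = 1 // size
out = 18
size = 7 - result
out = out * 15
print(22)
size = 32 + out
size = 103 * out

8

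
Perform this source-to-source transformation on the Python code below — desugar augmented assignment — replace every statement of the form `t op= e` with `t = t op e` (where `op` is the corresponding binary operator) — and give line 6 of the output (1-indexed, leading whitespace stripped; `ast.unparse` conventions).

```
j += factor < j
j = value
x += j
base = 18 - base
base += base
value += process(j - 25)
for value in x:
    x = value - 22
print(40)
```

value = value + process(j - 25)

Transformed code:
j = j + (factor < j)
j = value
x = x + j
base = 18 - base
base = base + base
value = value + process(j - 25)
for value in x:
    x = value - 22
print(40)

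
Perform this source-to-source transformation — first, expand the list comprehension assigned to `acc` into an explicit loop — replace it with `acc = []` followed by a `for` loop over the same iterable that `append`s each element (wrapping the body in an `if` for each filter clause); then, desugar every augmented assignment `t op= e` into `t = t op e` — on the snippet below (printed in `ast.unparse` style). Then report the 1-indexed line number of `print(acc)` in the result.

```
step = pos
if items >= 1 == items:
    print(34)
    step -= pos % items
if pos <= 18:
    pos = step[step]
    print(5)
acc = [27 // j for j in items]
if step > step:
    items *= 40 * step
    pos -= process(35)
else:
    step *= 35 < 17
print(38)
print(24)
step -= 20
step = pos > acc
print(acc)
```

Transformed code:
step = pos
if items >= 1 == items:
    print(34)
    step = step - pos % items
if pos <= 18:
    pos = step[step]
    print(5)
acc = []
for j in items:
    acc.append(27 // j)
if step > step:
    items = items * (40 * step)
    pos = pos - process(35)
else:
    step = step * (35 < 17)
print(38)
print(24)
step = step - 20
step = pos > acc
print(acc)

20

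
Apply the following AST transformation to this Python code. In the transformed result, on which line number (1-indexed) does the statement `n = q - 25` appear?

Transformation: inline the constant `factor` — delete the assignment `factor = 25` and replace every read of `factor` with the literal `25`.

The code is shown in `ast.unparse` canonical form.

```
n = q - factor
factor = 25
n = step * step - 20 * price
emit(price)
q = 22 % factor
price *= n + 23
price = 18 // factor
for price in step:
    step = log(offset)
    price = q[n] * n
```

1

Transformed code:
n = q - 25
n = step * step - 20 * price
emit(price)
q = 22 % 25
price *= n + 23
price = 18 // 25
for price in step:
    step = log(offset)
    price = q[n] * n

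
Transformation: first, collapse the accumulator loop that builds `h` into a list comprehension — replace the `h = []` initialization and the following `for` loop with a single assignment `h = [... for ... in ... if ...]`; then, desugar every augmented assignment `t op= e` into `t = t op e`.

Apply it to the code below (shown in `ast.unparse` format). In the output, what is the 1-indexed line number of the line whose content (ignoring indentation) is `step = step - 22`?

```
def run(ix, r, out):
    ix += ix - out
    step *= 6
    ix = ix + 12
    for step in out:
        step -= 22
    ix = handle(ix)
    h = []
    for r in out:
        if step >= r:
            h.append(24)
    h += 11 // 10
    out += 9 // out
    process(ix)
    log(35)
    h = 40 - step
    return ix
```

Transformed code:
def run(ix, r, out):
    ix = ix + (ix - out)
    step = step * 6
    ix = ix + 12
    for step in out:
        step = step - 22
    ix = handle(ix)
    h = [24 for r in out if step >= r]
    h = h + 11 // 10
    out = out + 9 // out
    process(ix)
    log(35)
    h = 40 - step
    return ix

6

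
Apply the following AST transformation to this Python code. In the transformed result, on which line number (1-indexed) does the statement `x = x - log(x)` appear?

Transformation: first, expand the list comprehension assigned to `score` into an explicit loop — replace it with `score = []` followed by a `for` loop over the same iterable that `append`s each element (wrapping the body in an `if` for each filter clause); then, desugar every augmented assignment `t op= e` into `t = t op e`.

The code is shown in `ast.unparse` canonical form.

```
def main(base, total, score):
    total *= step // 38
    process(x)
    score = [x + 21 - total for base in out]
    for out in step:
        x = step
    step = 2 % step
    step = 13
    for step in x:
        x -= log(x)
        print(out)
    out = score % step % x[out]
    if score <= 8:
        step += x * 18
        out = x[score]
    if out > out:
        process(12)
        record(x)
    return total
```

Transformed code:
def main(base, total, score):
    total = total * (step // 38)
    process(x)
    score = []
    for base in out:
        score.append(x + 21 - total)
    for out in step:
        x = step
    step = 2 % step
    step = 13
    for step in x:
        x = x - log(x)
        print(out)
    out = score % step % x[out]
    if score <= 8:
        step = step + x * 18
        out = x[score]
    if out > out:
        process(12)
        record(x)
    return total

12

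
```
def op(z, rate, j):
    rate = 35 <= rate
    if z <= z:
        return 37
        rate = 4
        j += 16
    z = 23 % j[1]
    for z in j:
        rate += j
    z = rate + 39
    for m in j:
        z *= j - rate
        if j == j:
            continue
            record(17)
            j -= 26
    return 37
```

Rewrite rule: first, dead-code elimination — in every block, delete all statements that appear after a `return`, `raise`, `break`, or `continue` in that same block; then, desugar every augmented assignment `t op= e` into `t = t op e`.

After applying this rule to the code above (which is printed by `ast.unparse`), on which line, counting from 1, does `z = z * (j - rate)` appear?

10

Transformed code:
def op(z, rate, j):
    rate = 35 <= rate
    if z <= z:
        return 37
    z = 23 % j[1]
    for z in j:
        rate = rate + j
    z = rate + 39
    for m in j:
        z = z * (j - rate)
        if j == j:
            continue
    return 37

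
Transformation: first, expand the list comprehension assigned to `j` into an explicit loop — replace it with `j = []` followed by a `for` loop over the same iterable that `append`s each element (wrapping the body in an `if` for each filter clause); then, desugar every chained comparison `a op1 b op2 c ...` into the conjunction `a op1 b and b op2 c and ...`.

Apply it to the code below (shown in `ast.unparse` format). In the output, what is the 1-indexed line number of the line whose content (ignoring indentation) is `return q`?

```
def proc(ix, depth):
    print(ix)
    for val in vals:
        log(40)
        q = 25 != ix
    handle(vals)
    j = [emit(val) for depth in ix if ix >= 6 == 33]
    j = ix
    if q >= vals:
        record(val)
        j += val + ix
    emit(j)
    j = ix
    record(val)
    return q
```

Transformed code:
def proc(ix, depth):
    print(ix)
    for val in vals:
        log(40)
        q = 25 != ix
    handle(vals)
    j = []
    for depth in ix:
        if ix >= 6 and 6 == 33:
            j.append(emit(val))
    j = ix
    if q >= vals:
        record(val)
        j += val + ix
    emit(j)
    j = ix
    record(val)
    return q

18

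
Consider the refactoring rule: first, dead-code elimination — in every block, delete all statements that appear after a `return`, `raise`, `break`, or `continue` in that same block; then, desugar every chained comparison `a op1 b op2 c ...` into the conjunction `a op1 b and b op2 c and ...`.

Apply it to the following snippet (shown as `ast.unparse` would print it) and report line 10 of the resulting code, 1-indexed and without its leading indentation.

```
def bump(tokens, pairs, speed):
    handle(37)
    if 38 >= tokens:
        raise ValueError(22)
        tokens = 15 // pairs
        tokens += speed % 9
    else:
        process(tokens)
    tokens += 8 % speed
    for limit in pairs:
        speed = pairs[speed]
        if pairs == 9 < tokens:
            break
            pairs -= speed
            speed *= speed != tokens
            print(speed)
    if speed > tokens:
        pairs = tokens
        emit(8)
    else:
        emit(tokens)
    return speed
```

if pairs == 9 and 9 < tokens:

Transformed code:
def bump(tokens, pairs, speed):
    handle(37)
    if 38 >= tokens:
        raise ValueError(22)
    else:
        process(tokens)
    tokens += 8 % speed
    for limit in pairs:
        speed = pairs[speed]
        if pairs == 9 and 9 < tokens:
            break
    if speed > tokens:
        pairs = tokens
        emit(8)
    else:
        emit(tokens)
    return speed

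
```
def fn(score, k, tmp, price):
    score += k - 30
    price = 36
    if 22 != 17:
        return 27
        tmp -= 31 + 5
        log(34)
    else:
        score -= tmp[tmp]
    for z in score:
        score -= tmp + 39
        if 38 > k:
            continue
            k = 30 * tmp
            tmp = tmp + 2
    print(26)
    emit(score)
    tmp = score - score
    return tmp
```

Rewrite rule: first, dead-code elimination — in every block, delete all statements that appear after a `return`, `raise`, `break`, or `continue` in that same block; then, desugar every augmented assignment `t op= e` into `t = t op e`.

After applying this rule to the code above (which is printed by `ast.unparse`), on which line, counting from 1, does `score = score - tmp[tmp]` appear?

Transformed code:
def fn(score, k, tmp, price):
    score = score + (k - 30)
    price = 36
    if 22 != 17:
        return 27
    else:
        score = score - tmp[tmp]
    for z in score:
        score = score - (tmp + 39)
        if 38 > k:
            continue
    print(26)
    emit(score)
    tmp = score - score
    return tmp

7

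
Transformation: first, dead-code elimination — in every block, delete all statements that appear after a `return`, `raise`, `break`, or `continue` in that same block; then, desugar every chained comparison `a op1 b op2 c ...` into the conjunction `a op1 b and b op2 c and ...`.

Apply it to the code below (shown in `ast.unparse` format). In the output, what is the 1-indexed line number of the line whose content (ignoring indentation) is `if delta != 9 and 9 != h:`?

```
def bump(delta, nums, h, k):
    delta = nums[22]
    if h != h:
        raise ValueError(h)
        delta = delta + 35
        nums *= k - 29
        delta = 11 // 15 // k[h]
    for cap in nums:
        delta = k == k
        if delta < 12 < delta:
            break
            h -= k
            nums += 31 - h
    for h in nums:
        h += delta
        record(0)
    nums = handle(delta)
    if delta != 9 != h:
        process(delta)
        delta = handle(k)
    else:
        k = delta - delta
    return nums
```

13

Transformed code:
def bump(delta, nums, h, k):
    delta = nums[22]
    if h != h:
        raise ValueError(h)
    for cap in nums:
        delta = k == k
        if delta < 12 and 12 < delta:
            break
    for h in nums:
        h += delta
        record(0)
    nums = handle(delta)
    if delta != 9 and 9 != h:
        process(delta)
        delta = handle(k)
    else:
        k = delta - delta
    return nums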